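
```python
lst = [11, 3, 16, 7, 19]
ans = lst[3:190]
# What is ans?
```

lst has length 5. The slice lst[3:190] selects indices [3, 4] (3->7, 4->19), giving [7, 19].

[7, 19]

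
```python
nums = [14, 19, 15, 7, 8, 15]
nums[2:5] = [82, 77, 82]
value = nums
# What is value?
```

nums starts as [14, 19, 15, 7, 8, 15] (length 6). The slice nums[2:5] covers indices [2, 3, 4] with values [15, 7, 8]. Replacing that slice with [82, 77, 82] (same length) produces [14, 19, 82, 77, 82, 15].

[14, 19, 82, 77, 82, 15]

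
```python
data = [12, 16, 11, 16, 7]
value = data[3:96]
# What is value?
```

data has length 5. The slice data[3:96] selects indices [3, 4] (3->16, 4->7), giving [16, 7].

[16, 7]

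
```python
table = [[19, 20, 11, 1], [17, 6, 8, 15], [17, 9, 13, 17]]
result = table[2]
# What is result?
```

table has 3 rows. Row 2 is [17, 9, 13, 17].

[17, 9, 13, 17]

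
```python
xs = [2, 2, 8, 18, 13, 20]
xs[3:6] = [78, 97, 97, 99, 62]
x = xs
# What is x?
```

xs starts as [2, 2, 8, 18, 13, 20] (length 6). The slice xs[3:6] covers indices [3, 4, 5] with values [18, 13, 20]. Replacing that slice with [78, 97, 97, 99, 62] (different length) produces [2, 2, 8, 78, 97, 97, 99, 62].

[2, 2, 8, 78, 97, 97, 99, 62]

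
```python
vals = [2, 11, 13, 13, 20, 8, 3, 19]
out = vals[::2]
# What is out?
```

vals has length 8. The slice vals[::2] selects indices [0, 2, 4, 6] (0->2, 2->13, 4->20, 6->3), giving [2, 13, 20, 3].

[2, 13, 20, 3]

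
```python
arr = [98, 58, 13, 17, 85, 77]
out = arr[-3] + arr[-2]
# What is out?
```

arr has length 6. Negative index -3 maps to positive index 6 + (-3) = 3. arr[3] = 17.
arr has length 6. Negative index -2 maps to positive index 6 + (-2) = 4. arr[4] = 85.
Sum: 17 + 85 = 102.

102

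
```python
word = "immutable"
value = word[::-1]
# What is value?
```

word has length 9. The slice word[::-1] selects indices [8, 7, 6, 5, 4, 3, 2, 1, 0] (8->'e', 7->'l', 6->'b', 5->'a', 4->'t', 3->'u', 2->'m', 1->'m', 0->'i'), giving 'elbatummi'.

'elbatummi'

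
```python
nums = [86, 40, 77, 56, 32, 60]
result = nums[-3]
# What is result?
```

nums has length 6. Negative index -3 maps to positive index 6 + (-3) = 3. nums[3] = 56.

56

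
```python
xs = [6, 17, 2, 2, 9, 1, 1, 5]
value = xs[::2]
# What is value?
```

xs has length 8. The slice xs[::2] selects indices [0, 2, 4, 6] (0->6, 2->2, 4->9, 6->1), giving [6, 2, 9, 1].

[6, 2, 9, 1]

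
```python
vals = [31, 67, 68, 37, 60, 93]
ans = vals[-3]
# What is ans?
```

vals has length 6. Negative index -3 maps to positive index 6 + (-3) = 3. vals[3] = 37.

37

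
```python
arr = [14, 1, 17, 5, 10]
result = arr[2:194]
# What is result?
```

arr has length 5. The slice arr[2:194] selects indices [2, 3, 4] (2->17, 3->5, 4->10), giving [17, 5, 10].

[17, 5, 10]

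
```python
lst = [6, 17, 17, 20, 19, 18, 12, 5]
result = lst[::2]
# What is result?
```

lst has length 8. The slice lst[::2] selects indices [0, 2, 4, 6] (0->6, 2->17, 4->19, 6->12), giving [6, 17, 19, 12].

[6, 17, 19, 12]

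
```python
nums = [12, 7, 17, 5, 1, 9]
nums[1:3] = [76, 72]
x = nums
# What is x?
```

nums starts as [12, 7, 17, 5, 1, 9] (length 6). The slice nums[1:3] covers indices [1, 2] with values [7, 17]. Replacing that slice with [76, 72] (same length) produces [12, 76, 72, 5, 1, 9].

[12, 76, 72, 5, 1, 9]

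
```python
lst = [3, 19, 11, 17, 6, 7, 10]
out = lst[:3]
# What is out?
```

lst has length 7. The slice lst[:3] selects indices [0, 1, 2] (0->3, 1->19, 2->11), giving [3, 19, 11].

[3, 19, 11]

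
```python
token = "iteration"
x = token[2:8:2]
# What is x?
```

token has length 9. The slice token[2:8:2] selects indices [2, 4, 6] (2->'e', 4->'a', 6->'i'), giving 'eai'.

'eai'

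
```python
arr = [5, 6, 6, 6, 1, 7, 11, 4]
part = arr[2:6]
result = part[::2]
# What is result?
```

arr has length 8. The slice arr[2:6] selects indices [2, 3, 4, 5] (2->6, 3->6, 4->1, 5->7), giving [6, 6, 1, 7]. So part = [6, 6, 1, 7]. part has length 4. The slice part[::2] selects indices [0, 2] (0->6, 2->1), giving [6, 1].

[6, 1]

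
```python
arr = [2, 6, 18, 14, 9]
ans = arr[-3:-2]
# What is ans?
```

arr has length 5. The slice arr[-3:-2] selects indices [2] (2->18), giving [18].

[18]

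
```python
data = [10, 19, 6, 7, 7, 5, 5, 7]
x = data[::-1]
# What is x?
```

data has length 8. The slice data[::-1] selects indices [7, 6, 5, 4, 3, 2, 1, 0] (7->7, 6->5, 5->5, 4->7, 3->7, 2->6, 1->19, 0->10), giving [7, 5, 5, 7, 7, 6, 19, 10].

[7, 5, 5, 7, 7, 6, 19, 10]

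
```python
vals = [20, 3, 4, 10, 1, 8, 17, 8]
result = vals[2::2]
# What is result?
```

vals has length 8. The slice vals[2::2] selects indices [2, 4, 6] (2->4, 4->1, 6->17), giving [4, 1, 17].

[4, 1, 17]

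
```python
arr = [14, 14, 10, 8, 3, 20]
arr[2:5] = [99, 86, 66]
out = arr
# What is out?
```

arr starts as [14, 14, 10, 8, 3, 20] (length 6). The slice arr[2:5] covers indices [2, 3, 4] with values [10, 8, 3]. Replacing that slice with [99, 86, 66] (same length) produces [14, 14, 99, 86, 66, 20].

[14, 14, 99, 86, 66, 20]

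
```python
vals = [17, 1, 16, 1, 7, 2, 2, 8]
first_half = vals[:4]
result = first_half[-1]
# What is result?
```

vals has length 8. The slice vals[:4] selects indices [0, 1, 2, 3] (0->17, 1->1, 2->16, 3->1), giving [17, 1, 16, 1]. So first_half = [17, 1, 16, 1]. Then first_half[-1] = 1.

1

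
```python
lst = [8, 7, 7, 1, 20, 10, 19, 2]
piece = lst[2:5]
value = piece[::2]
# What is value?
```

lst has length 8. The slice lst[2:5] selects indices [2, 3, 4] (2->7, 3->1, 4->20), giving [7, 1, 20]. So piece = [7, 1, 20]. piece has length 3. The slice piece[::2] selects indices [0, 2] (0->7, 2->20), giving [7, 20].

[7, 20]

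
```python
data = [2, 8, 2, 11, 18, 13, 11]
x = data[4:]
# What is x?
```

data has length 7. The slice data[4:] selects indices [4, 5, 6] (4->18, 5->13, 6->11), giving [18, 13, 11].

[18, 13, 11]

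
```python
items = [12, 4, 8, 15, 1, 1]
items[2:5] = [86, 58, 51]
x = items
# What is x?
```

items starts as [12, 4, 8, 15, 1, 1] (length 6). The slice items[2:5] covers indices [2, 3, 4] with values [8, 15, 1]. Replacing that slice with [86, 58, 51] (same length) produces [12, 4, 86, 58, 51, 1].

[12, 4, 86, 58, 51, 1]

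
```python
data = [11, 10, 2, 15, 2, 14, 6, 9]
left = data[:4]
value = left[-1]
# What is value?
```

data has length 8. The slice data[:4] selects indices [0, 1, 2, 3] (0->11, 1->10, 2->2, 3->15), giving [11, 10, 2, 15]. So left = [11, 10, 2, 15]. Then left[-1] = 15.

15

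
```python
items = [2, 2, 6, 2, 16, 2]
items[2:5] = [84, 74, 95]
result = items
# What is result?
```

items starts as [2, 2, 6, 2, 16, 2] (length 6). The slice items[2:5] covers indices [2, 3, 4] with values [6, 2, 16]. Replacing that slice with [84, 74, 95] (same length) produces [2, 2, 84, 74, 95, 2].

[2, 2, 84, 74, 95, 2]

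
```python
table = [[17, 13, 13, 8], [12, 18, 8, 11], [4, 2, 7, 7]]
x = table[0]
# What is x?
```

table has 3 rows. Row 0 is [17, 13, 13, 8].

[17, 13, 13, 8]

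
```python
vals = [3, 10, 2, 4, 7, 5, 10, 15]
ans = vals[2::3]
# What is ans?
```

vals has length 8. The slice vals[2::3] selects indices [2, 5] (2->2, 5->5), giving [2, 5].

[2, 5]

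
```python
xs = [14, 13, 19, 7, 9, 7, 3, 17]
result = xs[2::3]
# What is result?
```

xs has length 8. The slice xs[2::3] selects indices [2, 5] (2->19, 5->7), giving [19, 7].

[19, 7]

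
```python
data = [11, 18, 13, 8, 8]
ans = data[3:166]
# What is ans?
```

data has length 5. The slice data[3:166] selects indices [3, 4] (3->8, 4->8), giving [8, 8].

[8, 8]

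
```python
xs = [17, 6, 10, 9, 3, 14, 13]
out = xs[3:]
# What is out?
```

xs has length 7. The slice xs[3:] selects indices [3, 4, 5, 6] (3->9, 4->3, 5->14, 6->13), giving [9, 3, 14, 13].

[9, 3, 14, 13]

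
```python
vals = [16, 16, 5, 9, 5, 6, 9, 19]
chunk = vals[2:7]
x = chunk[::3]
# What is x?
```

vals has length 8. The slice vals[2:7] selects indices [2, 3, 4, 5, 6] (2->5, 3->9, 4->5, 5->6, 6->9), giving [5, 9, 5, 6, 9]. So chunk = [5, 9, 5, 6, 9]. chunk has length 5. The slice chunk[::3] selects indices [0, 3] (0->5, 3->6), giving [5, 6].

[5, 6]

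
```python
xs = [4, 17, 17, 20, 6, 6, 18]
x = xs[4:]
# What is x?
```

xs has length 7. The slice xs[4:] selects indices [4, 5, 6] (4->6, 5->6, 6->18), giving [6, 6, 18].

[6, 6, 18]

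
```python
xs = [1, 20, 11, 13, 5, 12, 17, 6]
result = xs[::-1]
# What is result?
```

xs has length 8. The slice xs[::-1] selects indices [7, 6, 5, 4, 3, 2, 1, 0] (7->6, 6->17, 5->12, 4->5, 3->13, 2->11, 1->20, 0->1), giving [6, 17, 12, 5, 13, 11, 20, 1].

[6, 17, 12, 5, 13, 11, 20, 1]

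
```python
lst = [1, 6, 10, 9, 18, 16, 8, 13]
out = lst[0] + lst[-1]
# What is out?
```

lst has length 8. lst[0] = 1.
lst has length 8. Negative index -1 maps to positive index 8 + (-1) = 7. lst[7] = 13.
Sum: 1 + 13 = 14.

14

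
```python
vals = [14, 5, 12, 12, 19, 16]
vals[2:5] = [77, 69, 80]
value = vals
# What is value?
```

vals starts as [14, 5, 12, 12, 19, 16] (length 6). The slice vals[2:5] covers indices [2, 3, 4] with values [12, 12, 19]. Replacing that slice with [77, 69, 80] (same length) produces [14, 5, 77, 69, 80, 16].

[14, 5, 77, 69, 80, 16]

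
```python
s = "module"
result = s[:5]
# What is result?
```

s has length 6. The slice s[:5] selects indices [0, 1, 2, 3, 4] (0->'m', 1->'o', 2->'d', 3->'u', 4->'l'), giving 'modul'.

'modul'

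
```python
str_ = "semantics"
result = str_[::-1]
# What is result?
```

str_ has length 9. The slice str_[::-1] selects indices [8, 7, 6, 5, 4, 3, 2, 1, 0] (8->'s', 7->'c', 6->'i', 5->'t', 4->'n', 3->'a', 2->'m', 1->'e', 0->'s'), giving 'scitnames'.

'scitnames'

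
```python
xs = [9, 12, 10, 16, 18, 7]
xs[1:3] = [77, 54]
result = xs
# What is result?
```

xs starts as [9, 12, 10, 16, 18, 7] (length 6). The slice xs[1:3] covers indices [1, 2] with values [12, 10]. Replacing that slice with [77, 54] (same length) produces [9, 77, 54, 16, 18, 7].

[9, 77, 54, 16, 18, 7]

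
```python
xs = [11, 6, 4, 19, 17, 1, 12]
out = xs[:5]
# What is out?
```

xs has length 7. The slice xs[:5] selects indices [0, 1, 2, 3, 4] (0->11, 1->6, 2->4, 3->19, 4->17), giving [11, 6, 4, 19, 17].

[11, 6, 4, 19, 17]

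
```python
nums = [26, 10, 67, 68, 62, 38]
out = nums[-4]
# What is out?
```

nums has length 6. Negative index -4 maps to positive index 6 + (-4) = 2. nums[2] = 67.

67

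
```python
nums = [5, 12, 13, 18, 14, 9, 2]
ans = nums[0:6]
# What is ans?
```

nums has length 7. The slice nums[0:6] selects indices [0, 1, 2, 3, 4, 5] (0->5, 1->12, 2->13, 3->18, 4->14, 5->9), giving [5, 12, 13, 18, 14, 9].

[5, 12, 13, 18, 14, 9]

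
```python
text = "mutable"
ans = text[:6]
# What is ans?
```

text has length 7. The slice text[:6] selects indices [0, 1, 2, 3, 4, 5] (0->'m', 1->'u', 2->'t', 3->'a', 4->'b', 5->'l'), giving 'mutabl'.

'mutabl'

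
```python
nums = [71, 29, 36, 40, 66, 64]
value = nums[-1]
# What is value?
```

nums has length 6. Negative index -1 maps to positive index 6 + (-1) = 5. nums[5] = 64.

64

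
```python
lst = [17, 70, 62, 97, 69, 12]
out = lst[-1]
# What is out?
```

lst has length 6. Negative index -1 maps to positive index 6 + (-1) = 5. lst[5] = 12.

12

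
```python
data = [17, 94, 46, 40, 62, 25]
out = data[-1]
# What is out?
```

data has length 6. Negative index -1 maps to positive index 6 + (-1) = 5. data[5] = 25.

25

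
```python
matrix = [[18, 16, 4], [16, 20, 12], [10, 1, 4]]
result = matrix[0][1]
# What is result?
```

matrix[0] = [18, 16, 4]. Taking column 1 of that row yields 16.

16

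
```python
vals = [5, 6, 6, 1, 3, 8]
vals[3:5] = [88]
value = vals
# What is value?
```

vals starts as [5, 6, 6, 1, 3, 8] (length 6). The slice vals[3:5] covers indices [3, 4] with values [1, 3]. Replacing that slice with [88] (different length) produces [5, 6, 6, 88, 8].

[5, 6, 6, 88, 8]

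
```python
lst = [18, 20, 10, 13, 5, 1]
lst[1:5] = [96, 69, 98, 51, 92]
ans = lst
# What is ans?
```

lst starts as [18, 20, 10, 13, 5, 1] (length 6). The slice lst[1:5] covers indices [1, 2, 3, 4] with values [20, 10, 13, 5]. Replacing that slice with [96, 69, 98, 51, 92] (different length) produces [18, 96, 69, 98, 51, 92, 1].

[18, 96, 69, 98, 51, 92, 1]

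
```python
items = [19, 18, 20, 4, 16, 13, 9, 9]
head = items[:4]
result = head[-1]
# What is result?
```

items has length 8. The slice items[:4] selects indices [0, 1, 2, 3] (0->19, 1->18, 2->20, 3->4), giving [19, 18, 20, 4]. So head = [19, 18, 20, 4]. Then head[-1] = 4.

4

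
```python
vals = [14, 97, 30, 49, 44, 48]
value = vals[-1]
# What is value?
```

vals has length 6. Negative index -1 maps to positive index 6 + (-1) = 5. vals[5] = 48.

48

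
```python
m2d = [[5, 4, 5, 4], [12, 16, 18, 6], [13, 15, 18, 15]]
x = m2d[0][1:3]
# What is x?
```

m2d[0] = [5, 4, 5, 4]. m2d[0] has length 4. The slice m2d[0][1:3] selects indices [1, 2] (1->4, 2->5), giving [4, 5].

[4, 5]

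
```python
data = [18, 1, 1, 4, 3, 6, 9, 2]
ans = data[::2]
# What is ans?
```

data has length 8. The slice data[::2] selects indices [0, 2, 4, 6] (0->18, 2->1, 4->3, 6->9), giving [18, 1, 3, 9].

[18, 1, 3, 9]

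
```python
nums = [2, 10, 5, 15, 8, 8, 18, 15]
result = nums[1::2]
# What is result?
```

nums has length 8. The slice nums[1::2] selects indices [1, 3, 5, 7] (1->10, 3->15, 5->8, 7->15), giving [10, 15, 8, 15].

[10, 15, 8, 15]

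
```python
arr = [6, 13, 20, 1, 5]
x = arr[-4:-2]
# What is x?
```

arr has length 5. The slice arr[-4:-2] selects indices [1, 2] (1->13, 2->20), giving [13, 20].

[13, 20]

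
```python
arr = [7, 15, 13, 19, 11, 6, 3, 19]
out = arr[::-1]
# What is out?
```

arr has length 8. The slice arr[::-1] selects indices [7, 6, 5, 4, 3, 2, 1, 0] (7->19, 6->3, 5->6, 4->11, 3->19, 2->13, 1->15, 0->7), giving [19, 3, 6, 11, 19, 13, 15, 7].

[19, 3, 6, 11, 19, 13, 15, 7]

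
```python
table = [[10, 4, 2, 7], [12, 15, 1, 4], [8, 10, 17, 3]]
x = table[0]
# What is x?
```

table has 3 rows. Row 0 is [10, 4, 2, 7].

[10, 4, 2, 7]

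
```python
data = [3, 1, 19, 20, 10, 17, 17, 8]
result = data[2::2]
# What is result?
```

data has length 8. The slice data[2::2] selects indices [2, 4, 6] (2->19, 4->10, 6->17), giving [19, 10, 17].

[19, 10, 17]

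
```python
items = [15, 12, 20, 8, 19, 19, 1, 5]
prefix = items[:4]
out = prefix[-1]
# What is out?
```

items has length 8. The slice items[:4] selects indices [0, 1, 2, 3] (0->15, 1->12, 2->20, 3->8), giving [15, 12, 20, 8]. So prefix = [15, 12, 20, 8]. Then prefix[-1] = 8.

8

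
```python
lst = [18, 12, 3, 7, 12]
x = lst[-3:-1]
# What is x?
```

lst has length 5. The slice lst[-3:-1] selects indices [2, 3] (2->3, 3->7), giving [3, 7].

[3, 7]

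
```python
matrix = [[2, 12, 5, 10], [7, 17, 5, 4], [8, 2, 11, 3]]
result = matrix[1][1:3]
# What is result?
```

matrix[1] = [7, 17, 5, 4]. matrix[1] has length 4. The slice matrix[1][1:3] selects indices [1, 2] (1->17, 2->5), giving [17, 5].

[17, 5]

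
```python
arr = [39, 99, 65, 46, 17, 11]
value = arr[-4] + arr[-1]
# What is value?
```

arr has length 6. Negative index -4 maps to positive index 6 + (-4) = 2. arr[2] = 65.
arr has length 6. Negative index -1 maps to positive index 6 + (-1) = 5. arr[5] = 11.
Sum: 65 + 11 = 76.

76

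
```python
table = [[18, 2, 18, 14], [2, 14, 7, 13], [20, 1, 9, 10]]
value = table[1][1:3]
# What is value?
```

table[1] = [2, 14, 7, 13]. table[1] has length 4. The slice table[1][1:3] selects indices [1, 2] (1->14, 2->7), giving [14, 7].

[14, 7]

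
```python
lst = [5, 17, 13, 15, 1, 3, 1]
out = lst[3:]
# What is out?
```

lst has length 7. The slice lst[3:] selects indices [3, 4, 5, 6] (3->15, 4->1, 5->3, 6->1), giving [15, 1, 3, 1].

[15, 1, 3, 1]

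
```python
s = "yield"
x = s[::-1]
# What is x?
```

s has length 5. The slice s[::-1] selects indices [4, 3, 2, 1, 0] (4->'d', 3->'l', 2->'e', 1->'i', 0->'y'), giving 'dleiy'.

'dleiy'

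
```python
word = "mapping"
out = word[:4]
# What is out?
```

word has length 7. The slice word[:4] selects indices [0, 1, 2, 3] (0->'m', 1->'a', 2->'p', 3->'p'), giving 'mapp'.

'mapp'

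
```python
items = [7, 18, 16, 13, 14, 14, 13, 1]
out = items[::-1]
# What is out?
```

items has length 8. The slice items[::-1] selects indices [7, 6, 5, 4, 3, 2, 1, 0] (7->1, 6->13, 5->14, 4->14, 3->13, 2->16, 1->18, 0->7), giving [1, 13, 14, 14, 13, 16, 18, 7].

[1, 13, 14, 14, 13, 16, 18, 7]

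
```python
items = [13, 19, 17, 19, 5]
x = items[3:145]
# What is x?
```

items has length 5. The slice items[3:145] selects indices [3, 4] (3->19, 4->5), giving [19, 5].

[19, 5]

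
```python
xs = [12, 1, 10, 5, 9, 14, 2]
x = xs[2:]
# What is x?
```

xs has length 7. The slice xs[2:] selects indices [2, 3, 4, 5, 6] (2->10, 3->5, 4->9, 5->14, 6->2), giving [10, 5, 9, 14, 2].

[10, 5, 9, 14, 2]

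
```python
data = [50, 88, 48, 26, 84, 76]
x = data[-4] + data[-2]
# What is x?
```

data has length 6. Negative index -4 maps to positive index 6 + (-4) = 2. data[2] = 48.
data has length 6. Negative index -2 maps to positive index 6 + (-2) = 4. data[4] = 84.
Sum: 48 + 84 = 132.

132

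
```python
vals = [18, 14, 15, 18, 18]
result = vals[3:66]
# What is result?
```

vals has length 5. The slice vals[3:66] selects indices [3, 4] (3->18, 4->18), giving [18, 18].

[18, 18]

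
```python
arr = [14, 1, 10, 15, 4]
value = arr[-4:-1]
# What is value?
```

arr has length 5. The slice arr[-4:-1] selects indices [1, 2, 3] (1->1, 2->10, 3->15), giving [1, 10, 15].

[1, 10, 15]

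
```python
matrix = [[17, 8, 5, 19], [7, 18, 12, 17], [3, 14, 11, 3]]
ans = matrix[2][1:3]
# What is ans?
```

matrix[2] = [3, 14, 11, 3]. matrix[2] has length 4. The slice matrix[2][1:3] selects indices [1, 2] (1->14, 2->11), giving [14, 11].

[14, 11]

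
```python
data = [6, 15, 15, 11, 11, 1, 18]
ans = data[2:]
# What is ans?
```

data has length 7. The slice data[2:] selects indices [2, 3, 4, 5, 6] (2->15, 3->11, 4->11, 5->1, 6->18), giving [15, 11, 11, 1, 18].

[15, 11, 11, 1, 18]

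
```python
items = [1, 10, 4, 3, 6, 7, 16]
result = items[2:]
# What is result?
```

items has length 7. The slice items[2:] selects indices [2, 3, 4, 5, 6] (2->4, 3->3, 4->6, 5->7, 6->16), giving [4, 3, 6, 7, 16].

[4, 3, 6, 7, 16]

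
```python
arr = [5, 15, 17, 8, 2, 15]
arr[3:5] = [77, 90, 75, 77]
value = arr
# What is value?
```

arr starts as [5, 15, 17, 8, 2, 15] (length 6). The slice arr[3:5] covers indices [3, 4] with values [8, 2]. Replacing that slice with [77, 90, 75, 77] (different length) produces [5, 15, 17, 77, 90, 75, 77, 15].

[5, 15, 17, 77, 90, 75, 77, 15]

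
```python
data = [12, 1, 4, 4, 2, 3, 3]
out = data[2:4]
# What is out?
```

data has length 7. The slice data[2:4] selects indices [2, 3] (2->4, 3->4), giving [4, 4].

[4, 4]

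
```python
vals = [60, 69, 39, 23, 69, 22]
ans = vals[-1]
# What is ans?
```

vals has length 6. Negative index -1 maps to positive index 6 + (-1) = 5. vals[5] = 22.

22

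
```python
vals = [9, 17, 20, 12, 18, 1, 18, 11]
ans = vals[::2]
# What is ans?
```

vals has length 8. The slice vals[::2] selects indices [0, 2, 4, 6] (0->9, 2->20, 4->18, 6->18), giving [9, 20, 18, 18].

[9, 20, 18, 18]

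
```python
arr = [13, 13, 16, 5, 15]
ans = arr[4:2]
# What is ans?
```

arr has length 5. The slice arr[4:2] resolves to an empty index range, so the result is [].

[]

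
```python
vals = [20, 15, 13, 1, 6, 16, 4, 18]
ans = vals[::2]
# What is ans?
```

vals has length 8. The slice vals[::2] selects indices [0, 2, 4, 6] (0->20, 2->13, 4->6, 6->4), giving [20, 13, 6, 4].

[20, 13, 6, 4]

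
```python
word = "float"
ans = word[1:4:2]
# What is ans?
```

word has length 5. The slice word[1:4:2] selects indices [1, 3] (1->'l', 3->'a'), giving 'la'.

'la'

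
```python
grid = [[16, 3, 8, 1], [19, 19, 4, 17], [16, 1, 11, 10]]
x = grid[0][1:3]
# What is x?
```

grid[0] = [16, 3, 8, 1]. grid[0] has length 4. The slice grid[0][1:3] selects indices [1, 2] (1->3, 2->8), giving [3, 8].

[3, 8]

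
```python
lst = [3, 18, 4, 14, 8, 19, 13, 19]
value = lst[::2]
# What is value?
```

lst has length 8. The slice lst[::2] selects indices [0, 2, 4, 6] (0->3, 2->4, 4->8, 6->13), giving [3, 4, 8, 13].

[3, 4, 8, 13]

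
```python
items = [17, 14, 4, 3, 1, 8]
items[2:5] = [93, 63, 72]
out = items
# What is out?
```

items starts as [17, 14, 4, 3, 1, 8] (length 6). The slice items[2:5] covers indices [2, 3, 4] with values [4, 3, 1]. Replacing that slice with [93, 63, 72] (same length) produces [17, 14, 93, 63, 72, 8].

[17, 14, 93, 63, 72, 8]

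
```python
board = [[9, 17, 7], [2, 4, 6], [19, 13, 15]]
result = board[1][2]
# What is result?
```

board[1] = [2, 4, 6]. Taking column 2 of that row yields 6.

6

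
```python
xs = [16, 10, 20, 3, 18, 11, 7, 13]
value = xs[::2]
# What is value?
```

xs has length 8. The slice xs[::2] selects indices [0, 2, 4, 6] (0->16, 2->20, 4->18, 6->7), giving [16, 20, 18, 7].

[16, 20, 18, 7]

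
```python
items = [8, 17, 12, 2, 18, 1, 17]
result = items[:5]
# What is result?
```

items has length 7. The slice items[:5] selects indices [0, 1, 2, 3, 4] (0->8, 1->17, 2->12, 3->2, 4->18), giving [8, 17, 12, 2, 18].

[8, 17, 12, 2, 18]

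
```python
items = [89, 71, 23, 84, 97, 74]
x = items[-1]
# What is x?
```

items has length 6. Negative index -1 maps to positive index 6 + (-1) = 5. items[5] = 74.

74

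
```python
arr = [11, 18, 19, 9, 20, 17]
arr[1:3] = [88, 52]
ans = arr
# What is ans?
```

arr starts as [11, 18, 19, 9, 20, 17] (length 6). The slice arr[1:3] covers indices [1, 2] with values [18, 19]. Replacing that slice with [88, 52] (same length) produces [11, 88, 52, 9, 20, 17].

[11, 88, 52, 9, 20, 17]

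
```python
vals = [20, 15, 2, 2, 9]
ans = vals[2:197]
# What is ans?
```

vals has length 5. The slice vals[2:197] selects indices [2, 3, 4] (2->2, 3->2, 4->9), giving [2, 2, 9].

[2, 2, 9]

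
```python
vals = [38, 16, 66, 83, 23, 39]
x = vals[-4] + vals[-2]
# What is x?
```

vals has length 6. Negative index -4 maps to positive index 6 + (-4) = 2. vals[2] = 66.
vals has length 6. Negative index -2 maps to positive index 6 + (-2) = 4. vals[4] = 23.
Sum: 66 + 23 = 89.

89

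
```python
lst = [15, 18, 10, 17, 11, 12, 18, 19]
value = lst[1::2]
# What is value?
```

lst has length 8. The slice lst[1::2] selects indices [1, 3, 5, 7] (1->18, 3->17, 5->12, 7->19), giving [18, 17, 12, 19].

[18, 17, 12, 19]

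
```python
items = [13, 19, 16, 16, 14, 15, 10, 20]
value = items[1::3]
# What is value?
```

items has length 8. The slice items[1::3] selects indices [1, 4, 7] (1->19, 4->14, 7->20), giving [19, 14, 20].

[19, 14, 20]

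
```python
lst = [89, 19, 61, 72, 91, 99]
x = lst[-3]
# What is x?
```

lst has length 6. Negative index -3 maps to positive index 6 + (-3) = 3. lst[3] = 72.

72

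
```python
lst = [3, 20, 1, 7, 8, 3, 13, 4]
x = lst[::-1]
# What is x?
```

lst has length 8. The slice lst[::-1] selects indices [7, 6, 5, 4, 3, 2, 1, 0] (7->4, 6->13, 5->3, 4->8, 3->7, 2->1, 1->20, 0->3), giving [4, 13, 3, 8, 7, 1, 20, 3].

[4, 13, 3, 8, 7, 1, 20, 3]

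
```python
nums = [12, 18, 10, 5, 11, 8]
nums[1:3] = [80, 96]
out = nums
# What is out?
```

nums starts as [12, 18, 10, 5, 11, 8] (length 6). The slice nums[1:3] covers indices [1, 2] with values [18, 10]. Replacing that slice with [80, 96] (same length) produces [12, 80, 96, 5, 11, 8].

[12, 80, 96, 5, 11, 8]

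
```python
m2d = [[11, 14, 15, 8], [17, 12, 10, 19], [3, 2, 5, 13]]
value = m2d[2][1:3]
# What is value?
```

m2d[2] = [3, 2, 5, 13]. m2d[2] has length 4. The slice m2d[2][1:3] selects indices [1, 2] (1->2, 2->5), giving [2, 5].

[2, 5]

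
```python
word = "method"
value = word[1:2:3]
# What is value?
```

word has length 6. The slice word[1:2:3] selects indices [1] (1->'e'), giving 'e'.

'e'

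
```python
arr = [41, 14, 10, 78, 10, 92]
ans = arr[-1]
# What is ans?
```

arr has length 6. Negative index -1 maps to positive index 6 + (-1) = 5. arr[5] = 92.

92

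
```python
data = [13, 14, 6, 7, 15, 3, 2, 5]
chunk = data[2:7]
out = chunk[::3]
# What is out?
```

data has length 8. The slice data[2:7] selects indices [2, 3, 4, 5, 6] (2->6, 3->7, 4->15, 5->3, 6->2), giving [6, 7, 15, 3, 2]. So chunk = [6, 7, 15, 3, 2]. chunk has length 5. The slice chunk[::3] selects indices [0, 3] (0->6, 3->3), giving [6, 3].

[6, 3]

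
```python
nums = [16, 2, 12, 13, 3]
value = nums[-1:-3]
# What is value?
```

nums has length 5. The slice nums[-1:-3] resolves to an empty index range, so the result is [].

[]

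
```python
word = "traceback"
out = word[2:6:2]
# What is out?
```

word has length 9. The slice word[2:6:2] selects indices [2, 4] (2->'a', 4->'e'), giving 'ae'.

'ae'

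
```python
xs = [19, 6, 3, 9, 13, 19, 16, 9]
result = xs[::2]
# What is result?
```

xs has length 8. The slice xs[::2] selects indices [0, 2, 4, 6] (0->19, 2->3, 4->13, 6->16), giving [19, 3, 13, 16].

[19, 3, 13, 16]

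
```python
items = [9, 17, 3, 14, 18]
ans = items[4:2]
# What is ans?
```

items has length 5. The slice items[4:2] resolves to an empty index range, so the result is [].

[]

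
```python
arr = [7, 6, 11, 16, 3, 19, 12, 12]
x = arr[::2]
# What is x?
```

arr has length 8. The slice arr[::2] selects indices [0, 2, 4, 6] (0->7, 2->11, 4->3, 6->12), giving [7, 11, 3, 12].

[7, 11, 3, 12]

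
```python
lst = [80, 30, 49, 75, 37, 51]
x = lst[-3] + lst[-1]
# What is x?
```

lst has length 6. Negative index -3 maps to positive index 6 + (-3) = 3. lst[3] = 75.
lst has length 6. Negative index -1 maps to positive index 6 + (-1) = 5. lst[5] = 51.
Sum: 75 + 51 = 126.

126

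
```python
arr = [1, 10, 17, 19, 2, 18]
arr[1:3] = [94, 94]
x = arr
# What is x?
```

arr starts as [1, 10, 17, 19, 2, 18] (length 6). The slice arr[1:3] covers indices [1, 2] with values [10, 17]. Replacing that slice with [94, 94] (same length) produces [1, 94, 94, 19, 2, 18].

[1, 94, 94, 19, 2, 18]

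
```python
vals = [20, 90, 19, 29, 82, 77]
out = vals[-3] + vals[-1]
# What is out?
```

vals has length 6. Negative index -3 maps to positive index 6 + (-3) = 3. vals[3] = 29.
vals has length 6. Negative index -1 maps to positive index 6 + (-1) = 5. vals[5] = 77.
Sum: 29 + 77 = 106.

106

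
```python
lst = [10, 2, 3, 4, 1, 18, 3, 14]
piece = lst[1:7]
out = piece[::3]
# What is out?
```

lst has length 8. The slice lst[1:7] selects indices [1, 2, 3, 4, 5, 6] (1->2, 2->3, 3->4, 4->1, 5->18, 6->3), giving [2, 3, 4, 1, 18, 3]. So piece = [2, 3, 4, 1, 18, 3]. piece has length 6. The slice piece[::3] selects indices [0, 3] (0->2, 3->1), giving [2, 1].

[2, 1]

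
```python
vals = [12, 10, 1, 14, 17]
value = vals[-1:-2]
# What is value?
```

vals has length 5. The slice vals[-1:-2] resolves to an empty index range, so the result is [].

[]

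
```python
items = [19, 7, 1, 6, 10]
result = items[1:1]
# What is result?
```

items has length 5. The slice items[1:1] resolves to an empty index range, so the result is [].

[]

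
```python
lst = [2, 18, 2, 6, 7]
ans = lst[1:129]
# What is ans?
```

lst has length 5. The slice lst[1:129] selects indices [1, 2, 3, 4] (1->18, 2->2, 3->6, 4->7), giving [18, 2, 6, 7].

[18, 2, 6, 7]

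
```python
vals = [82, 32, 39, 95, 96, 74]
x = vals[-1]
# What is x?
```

vals has length 6. Negative index -1 maps to positive index 6 + (-1) = 5. vals[5] = 74.

74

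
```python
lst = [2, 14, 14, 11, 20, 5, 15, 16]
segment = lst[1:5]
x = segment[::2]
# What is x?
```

lst has length 8. The slice lst[1:5] selects indices [1, 2, 3, 4] (1->14, 2->14, 3->11, 4->20), giving [14, 14, 11, 20]. So segment = [14, 14, 11, 20]. segment has length 4. The slice segment[::2] selects indices [0, 2] (0->14, 2->11), giving [14, 11].

[14, 11]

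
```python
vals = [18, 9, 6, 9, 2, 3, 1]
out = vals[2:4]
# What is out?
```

vals has length 7. The slice vals[2:4] selects indices [2, 3] (2->6, 3->9), giving [6, 9].

[6, 9]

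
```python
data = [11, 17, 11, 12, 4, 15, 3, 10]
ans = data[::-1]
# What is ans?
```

data has length 8. The slice data[::-1] selects indices [7, 6, 5, 4, 3, 2, 1, 0] (7->10, 6->3, 5->15, 4->4, 3->12, 2->11, 1->17, 0->11), giving [10, 3, 15, 4, 12, 11, 17, 11].

[10, 3, 15, 4, 12, 11, 17, 11]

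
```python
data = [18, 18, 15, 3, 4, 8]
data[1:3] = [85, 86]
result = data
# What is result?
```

data starts as [18, 18, 15, 3, 4, 8] (length 6). The slice data[1:3] covers indices [1, 2] with values [18, 15]. Replacing that slice with [85, 86] (same length) produces [18, 85, 86, 3, 4, 8].

[18, 85, 86, 3, 4, 8]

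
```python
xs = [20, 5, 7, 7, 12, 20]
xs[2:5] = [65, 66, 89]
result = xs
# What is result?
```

xs starts as [20, 5, 7, 7, 12, 20] (length 6). The slice xs[2:5] covers indices [2, 3, 4] with values [7, 7, 12]. Replacing that slice with [65, 66, 89] (same length) produces [20, 5, 65, 66, 89, 20].

[20, 5, 65, 66, 89, 20]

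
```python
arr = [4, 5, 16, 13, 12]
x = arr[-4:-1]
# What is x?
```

arr has length 5. The slice arr[-4:-1] selects indices [1, 2, 3] (1->5, 2->16, 3->13), giving [5, 16, 13].

[5, 16, 13]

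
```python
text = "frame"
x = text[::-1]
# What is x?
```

text has length 5. The slice text[::-1] selects indices [4, 3, 2, 1, 0] (4->'e', 3->'m', 2->'a', 1->'r', 0->'f'), giving 'emarf'.

'emarf'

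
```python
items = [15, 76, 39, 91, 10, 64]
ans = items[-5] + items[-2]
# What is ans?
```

items has length 6. Negative index -5 maps to positive index 6 + (-5) = 1. items[1] = 76.
items has length 6. Negative index -2 maps to positive index 6 + (-2) = 4. items[4] = 10.
Sum: 76 + 10 = 86.

86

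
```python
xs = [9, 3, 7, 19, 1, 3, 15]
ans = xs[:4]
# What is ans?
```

xs has length 7. The slice xs[:4] selects indices [0, 1, 2, 3] (0->9, 1->3, 2->7, 3->19), giving [9, 3, 7, 19].

[9, 3, 7, 19]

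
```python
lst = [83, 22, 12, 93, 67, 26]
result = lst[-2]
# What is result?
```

lst has length 6. Negative index -2 maps to positive index 6 + (-2) = 4. lst[4] = 67.

67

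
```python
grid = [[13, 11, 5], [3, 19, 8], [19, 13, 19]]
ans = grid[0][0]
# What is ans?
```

grid[0] = [13, 11, 5]. Taking column 0 of that row yields 13.

13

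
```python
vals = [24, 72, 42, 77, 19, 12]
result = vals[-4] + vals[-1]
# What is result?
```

vals has length 6. Negative index -4 maps to positive index 6 + (-4) = 2. vals[2] = 42.
vals has length 6. Negative index -1 maps to positive index 6 + (-1) = 5. vals[5] = 12.
Sum: 42 + 12 = 54.

54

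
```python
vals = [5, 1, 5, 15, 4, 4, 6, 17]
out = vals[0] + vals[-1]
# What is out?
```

vals has length 8. vals[0] = 5.
vals has length 8. Negative index -1 maps to positive index 8 + (-1) = 7. vals[7] = 17.
Sum: 5 + 17 = 22.

22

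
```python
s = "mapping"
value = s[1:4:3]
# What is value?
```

s has length 7. The slice s[1:4:3] selects indices [1] (1->'a'), giving 'a'.

'a'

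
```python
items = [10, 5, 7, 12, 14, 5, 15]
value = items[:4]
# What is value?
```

items has length 7. The slice items[:4] selects indices [0, 1, 2, 3] (0->10, 1->5, 2->7, 3->12), giving [10, 5, 7, 12].

[10, 5, 7, 12]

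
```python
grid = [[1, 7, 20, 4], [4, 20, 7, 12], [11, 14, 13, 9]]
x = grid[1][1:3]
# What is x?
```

grid[1] = [4, 20, 7, 12]. grid[1] has length 4. The slice grid[1][1:3] selects indices [1, 2] (1->20, 2->7), giving [20, 7].

[20, 7]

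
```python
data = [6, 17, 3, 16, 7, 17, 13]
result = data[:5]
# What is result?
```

data has length 7. The slice data[:5] selects indices [0, 1, 2, 3, 4] (0->6, 1->17, 2->3, 3->16, 4->7), giving [6, 17, 3, 16, 7].

[6, 17, 3, 16, 7]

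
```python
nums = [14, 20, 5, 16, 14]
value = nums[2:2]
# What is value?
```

nums has length 5. The slice nums[2:2] resolves to an empty index range, so the result is [].

[]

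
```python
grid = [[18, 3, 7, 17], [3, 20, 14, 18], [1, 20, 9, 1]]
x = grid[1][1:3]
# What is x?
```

grid[1] = [3, 20, 14, 18]. grid[1] has length 4. The slice grid[1][1:3] selects indices [1, 2] (1->20, 2->14), giving [20, 14].

[20, 14]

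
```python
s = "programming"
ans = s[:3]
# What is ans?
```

s has length 11. The slice s[:3] selects indices [0, 1, 2] (0->'p', 1->'r', 2->'o'), giving 'pro'.

'pro'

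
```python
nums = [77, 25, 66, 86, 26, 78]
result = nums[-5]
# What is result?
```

nums has length 6. Negative index -5 maps to positive index 6 + (-5) = 1. nums[1] = 25.

25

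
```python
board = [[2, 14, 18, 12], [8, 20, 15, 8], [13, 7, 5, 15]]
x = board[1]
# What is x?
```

board has 3 rows. Row 1 is [8, 20, 15, 8].

[8, 20, 15, 8]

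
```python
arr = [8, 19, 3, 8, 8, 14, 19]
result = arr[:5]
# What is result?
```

arr has length 7. The slice arr[:5] selects indices [0, 1, 2, 3, 4] (0->8, 1->19, 2->3, 3->8, 4->8), giving [8, 19, 3, 8, 8].

[8, 19, 3, 8, 8]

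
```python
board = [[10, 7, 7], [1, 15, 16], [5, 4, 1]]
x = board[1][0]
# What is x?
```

board[1] = [1, 15, 16]. Taking column 0 of that row yields 1.

1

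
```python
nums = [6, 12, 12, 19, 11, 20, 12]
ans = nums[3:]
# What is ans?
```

nums has length 7. The slice nums[3:] selects indices [3, 4, 5, 6] (3->19, 4->11, 5->20, 6->12), giving [19, 11, 20, 12].

[19, 11, 20, 12]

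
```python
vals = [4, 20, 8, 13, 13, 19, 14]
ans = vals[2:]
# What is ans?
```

vals has length 7. The slice vals[2:] selects indices [2, 3, 4, 5, 6] (2->8, 3->13, 4->13, 5->19, 6->14), giving [8, 13, 13, 19, 14].

[8, 13, 13, 19, 14]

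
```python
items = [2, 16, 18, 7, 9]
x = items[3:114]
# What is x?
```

items has length 5. The slice items[3:114] selects indices [3, 4] (3->7, 4->9), giving [7, 9].

[7, 9]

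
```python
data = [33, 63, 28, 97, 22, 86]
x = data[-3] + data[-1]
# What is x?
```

data has length 6. Negative index -3 maps to positive index 6 + (-3) = 3. data[3] = 97.
data has length 6. Negative index -1 maps to positive index 6 + (-1) = 5. data[5] = 86.
Sum: 97 + 86 = 183.

183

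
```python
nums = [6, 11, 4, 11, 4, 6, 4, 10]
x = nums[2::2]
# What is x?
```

nums has length 8. The slice nums[2::2] selects indices [2, 4, 6] (2->4, 4->4, 6->4), giving [4, 4, 4].

[4, 4, 4]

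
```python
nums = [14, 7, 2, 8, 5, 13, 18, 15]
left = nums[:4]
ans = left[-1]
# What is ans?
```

nums has length 8. The slice nums[:4] selects indices [0, 1, 2, 3] (0->14, 1->7, 2->2, 3->8), giving [14, 7, 2, 8]. So left = [14, 7, 2, 8]. Then left[-1] = 8.

8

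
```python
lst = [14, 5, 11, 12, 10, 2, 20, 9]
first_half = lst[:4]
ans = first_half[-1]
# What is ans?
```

lst has length 8. The slice lst[:4] selects indices [0, 1, 2, 3] (0->14, 1->5, 2->11, 3->12), giving [14, 5, 11, 12]. So first_half = [14, 5, 11, 12]. Then first_half[-1] = 12.

12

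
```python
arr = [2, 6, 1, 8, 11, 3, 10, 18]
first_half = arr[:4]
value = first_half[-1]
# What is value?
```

arr has length 8. The slice arr[:4] selects indices [0, 1, 2, 3] (0->2, 1->6, 2->1, 3->8), giving [2, 6, 1, 8]. So first_half = [2, 6, 1, 8]. Then first_half[-1] = 8.

8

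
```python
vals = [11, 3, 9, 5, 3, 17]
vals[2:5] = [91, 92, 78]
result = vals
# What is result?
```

vals starts as [11, 3, 9, 5, 3, 17] (length 6). The slice vals[2:5] covers indices [2, 3, 4] with values [9, 5, 3]. Replacing that slice with [91, 92, 78] (same length) produces [11, 3, 91, 92, 78, 17].

[11, 3, 91, 92, 78, 17]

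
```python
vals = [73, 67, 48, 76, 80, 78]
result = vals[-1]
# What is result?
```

vals has length 6. Negative index -1 maps to positive index 6 + (-1) = 5. vals[5] = 78.

78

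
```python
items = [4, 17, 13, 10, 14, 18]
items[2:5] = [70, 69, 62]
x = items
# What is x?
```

items starts as [4, 17, 13, 10, 14, 18] (length 6). The slice items[2:5] covers indices [2, 3, 4] with values [13, 10, 14]. Replacing that slice with [70, 69, 62] (same length) produces [4, 17, 70, 69, 62, 18].

[4, 17, 70, 69, 62, 18]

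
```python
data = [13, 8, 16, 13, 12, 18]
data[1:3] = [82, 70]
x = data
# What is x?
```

data starts as [13, 8, 16, 13, 12, 18] (length 6). The slice data[1:3] covers indices [1, 2] with values [8, 16]. Replacing that slice with [82, 70] (same length) produces [13, 82, 70, 13, 12, 18].

[13, 82, 70, 13, 12, 18]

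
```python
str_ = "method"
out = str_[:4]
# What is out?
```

str_ has length 6. The slice str_[:4] selects indices [0, 1, 2, 3] (0->'m', 1->'e', 2->'t', 3->'h'), giving 'meth'.

'meth'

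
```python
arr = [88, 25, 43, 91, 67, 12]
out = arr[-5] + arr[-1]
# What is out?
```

arr has length 6. Negative index -5 maps to positive index 6 + (-5) = 1. arr[1] = 25.
arr has length 6. Negative index -1 maps to positive index 6 + (-1) = 5. arr[5] = 12.
Sum: 25 + 12 = 37.

37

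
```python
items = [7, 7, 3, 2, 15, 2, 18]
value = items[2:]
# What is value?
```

items has length 7. The slice items[2:] selects indices [2, 3, 4, 5, 6] (2->3, 3->2, 4->15, 5->2, 6->18), giving [3, 2, 15, 2, 18].

[3, 2, 15, 2, 18]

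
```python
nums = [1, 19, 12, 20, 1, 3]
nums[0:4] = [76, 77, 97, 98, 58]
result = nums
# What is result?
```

nums starts as [1, 19, 12, 20, 1, 3] (length 6). The slice nums[0:4] covers indices [0, 1, 2, 3] with values [1, 19, 12, 20]. Replacing that slice with [76, 77, 97, 98, 58] (different length) produces [76, 77, 97, 98, 58, 1, 3].

[76, 77, 97, 98, 58, 1, 3]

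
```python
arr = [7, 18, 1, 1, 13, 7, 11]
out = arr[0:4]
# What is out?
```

arr has length 7. The slice arr[0:4] selects indices [0, 1, 2, 3] (0->7, 1->18, 2->1, 3->1), giving [7, 18, 1, 1].

[7, 18, 1, 1]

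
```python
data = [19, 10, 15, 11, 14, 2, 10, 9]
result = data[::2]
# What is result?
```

data has length 8. The slice data[::2] selects indices [0, 2, 4, 6] (0->19, 2->15, 4->14, 6->10), giving [19, 15, 14, 10].

[19, 15, 14, 10]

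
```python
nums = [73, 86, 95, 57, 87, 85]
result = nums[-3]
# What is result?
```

nums has length 6. Negative index -3 maps to positive index 6 + (-3) = 3. nums[3] = 57.

57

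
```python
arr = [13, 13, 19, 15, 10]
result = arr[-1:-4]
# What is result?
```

arr has length 5. The slice arr[-1:-4] resolves to an empty index range, so the result is [].

[]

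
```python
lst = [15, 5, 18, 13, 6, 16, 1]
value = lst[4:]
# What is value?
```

lst has length 7. The slice lst[4:] selects indices [4, 5, 6] (4->6, 5->16, 6->1), giving [6, 16, 1].

[6, 16, 1]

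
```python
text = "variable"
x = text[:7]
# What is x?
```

text has length 8. The slice text[:7] selects indices [0, 1, 2, 3, 4, 5, 6] (0->'v', 1->'a', 2->'r', 3->'i', 4->'a', 5->'b', 6->'l'), giving 'variabl'.

'variabl'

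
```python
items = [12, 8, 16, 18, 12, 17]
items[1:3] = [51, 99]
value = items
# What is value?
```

items starts as [12, 8, 16, 18, 12, 17] (length 6). The slice items[1:3] covers indices [1, 2] with values [8, 16]. Replacing that slice with [51, 99] (same length) produces [12, 51, 99, 18, 12, 17].

[12, 51, 99, 18, 12, 17]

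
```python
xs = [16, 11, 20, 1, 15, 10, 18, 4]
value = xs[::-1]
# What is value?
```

xs has length 8. The slice xs[::-1] selects indices [7, 6, 5, 4, 3, 2, 1, 0] (7->4, 6->18, 5->10, 4->15, 3->1, 2->20, 1->11, 0->16), giving [4, 18, 10, 15, 1, 20, 11, 16].

[4, 18, 10, 15, 1, 20, 11, 16]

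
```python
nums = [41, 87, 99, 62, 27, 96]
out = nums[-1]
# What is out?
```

nums has length 6. Negative index -1 maps to positive index 6 + (-1) = 5. nums[5] = 96.

96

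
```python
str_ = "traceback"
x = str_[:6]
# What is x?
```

str_ has length 9. The slice str_[:6] selects indices [0, 1, 2, 3, 4, 5] (0->'t', 1->'r', 2->'a', 3->'c', 4->'e', 5->'b'), giving 'traceb'.

'traceb'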